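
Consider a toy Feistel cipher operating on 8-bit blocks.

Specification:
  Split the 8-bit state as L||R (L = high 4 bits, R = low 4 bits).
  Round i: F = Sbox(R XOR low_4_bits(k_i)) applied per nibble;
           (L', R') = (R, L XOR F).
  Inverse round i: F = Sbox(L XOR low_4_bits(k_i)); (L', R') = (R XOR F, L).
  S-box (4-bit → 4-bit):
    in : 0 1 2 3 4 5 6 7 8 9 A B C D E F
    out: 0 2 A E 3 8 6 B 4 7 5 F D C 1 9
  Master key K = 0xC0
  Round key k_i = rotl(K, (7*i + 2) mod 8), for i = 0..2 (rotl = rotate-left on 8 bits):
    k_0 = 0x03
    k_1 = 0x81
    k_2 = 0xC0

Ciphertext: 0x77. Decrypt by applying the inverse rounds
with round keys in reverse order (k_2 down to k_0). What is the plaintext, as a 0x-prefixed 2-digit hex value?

0x8B

s_0 = ciphertext = 0x77
s_1 = InvRound(s_0, k_2) = 0xC7
s_2 = InvRound(s_1, k_1) = 0xBC
s_3 = InvRound(s_2, k_0) = 0x8B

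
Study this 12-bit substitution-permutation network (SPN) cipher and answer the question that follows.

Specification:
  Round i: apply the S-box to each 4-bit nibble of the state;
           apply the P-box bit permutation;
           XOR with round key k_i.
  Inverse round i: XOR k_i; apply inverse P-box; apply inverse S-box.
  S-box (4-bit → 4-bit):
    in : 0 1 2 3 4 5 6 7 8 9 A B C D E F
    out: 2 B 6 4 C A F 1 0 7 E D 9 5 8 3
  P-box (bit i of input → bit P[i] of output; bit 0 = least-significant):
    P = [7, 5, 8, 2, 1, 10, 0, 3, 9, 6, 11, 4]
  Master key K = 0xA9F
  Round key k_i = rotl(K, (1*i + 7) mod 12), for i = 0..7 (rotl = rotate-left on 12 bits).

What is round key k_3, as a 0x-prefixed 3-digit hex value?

K = 0xA9F
k_0 = rotl(K, (1*0+7) mod 12) = rotl(K, 7) = 0xFD4
k_1 = rotl(K, (1*1+7) mod 12) = rotl(K, 8) = 0xFA9
k_2 = rotl(K, (1*2+7) mod 12) = rotl(K, 9) = 0xF53
k_3 = rotl(K, (1*3+7) mod 12) = rotl(K, 10) = 0xEA7

0xEA7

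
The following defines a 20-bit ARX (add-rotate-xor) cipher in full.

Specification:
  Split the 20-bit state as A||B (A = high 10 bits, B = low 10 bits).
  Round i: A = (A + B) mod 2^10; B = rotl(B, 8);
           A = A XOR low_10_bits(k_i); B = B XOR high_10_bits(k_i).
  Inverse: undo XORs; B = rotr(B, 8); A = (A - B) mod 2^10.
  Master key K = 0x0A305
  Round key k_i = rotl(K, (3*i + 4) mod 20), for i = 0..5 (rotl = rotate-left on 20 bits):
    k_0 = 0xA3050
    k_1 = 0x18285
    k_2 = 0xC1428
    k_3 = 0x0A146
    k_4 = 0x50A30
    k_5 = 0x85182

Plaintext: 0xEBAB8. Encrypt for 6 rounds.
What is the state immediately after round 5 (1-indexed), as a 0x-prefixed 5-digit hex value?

0xA06B3

s_0 = plaintext = 0xEBAB8
s_1 = Round(s_0, k_0) = 0x8DA22
s_2 = Round(s_1, k_1) = 0xB76E8
s_3 = Round(s_2, k_2) = 0x7B7BF
s_4 = Round(s_3, k_3) = 0x3ABC7
s_5 = Round(s_4, k_4) = 0xA06B3
s_6 = Round(s_5, k_5) = 0x2D9B8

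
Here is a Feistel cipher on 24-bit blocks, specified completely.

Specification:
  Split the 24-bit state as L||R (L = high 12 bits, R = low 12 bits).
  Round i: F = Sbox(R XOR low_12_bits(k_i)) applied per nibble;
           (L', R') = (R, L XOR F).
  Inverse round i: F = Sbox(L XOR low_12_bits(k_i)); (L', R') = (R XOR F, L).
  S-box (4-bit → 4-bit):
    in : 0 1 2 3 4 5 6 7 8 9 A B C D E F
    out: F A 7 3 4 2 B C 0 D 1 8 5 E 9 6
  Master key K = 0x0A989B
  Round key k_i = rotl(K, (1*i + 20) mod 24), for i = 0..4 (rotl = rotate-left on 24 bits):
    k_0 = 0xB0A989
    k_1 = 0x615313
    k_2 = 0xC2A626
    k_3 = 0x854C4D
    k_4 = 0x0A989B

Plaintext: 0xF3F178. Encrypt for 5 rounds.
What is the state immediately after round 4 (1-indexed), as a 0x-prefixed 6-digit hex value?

0x8F70B2

s_0 = plaintext = 0xF3F178
s_1 = Round(s_0, k_0) = 0x178F55
s_2 = Round(s_1, k_1) = 0xF55433
s_3 = Round(s_2, k_2) = 0x4338F7
s_4 = Round(s_3, k_3) = 0x8F70B2
s_5 = Round(s_4, k_4) = 0x0B288A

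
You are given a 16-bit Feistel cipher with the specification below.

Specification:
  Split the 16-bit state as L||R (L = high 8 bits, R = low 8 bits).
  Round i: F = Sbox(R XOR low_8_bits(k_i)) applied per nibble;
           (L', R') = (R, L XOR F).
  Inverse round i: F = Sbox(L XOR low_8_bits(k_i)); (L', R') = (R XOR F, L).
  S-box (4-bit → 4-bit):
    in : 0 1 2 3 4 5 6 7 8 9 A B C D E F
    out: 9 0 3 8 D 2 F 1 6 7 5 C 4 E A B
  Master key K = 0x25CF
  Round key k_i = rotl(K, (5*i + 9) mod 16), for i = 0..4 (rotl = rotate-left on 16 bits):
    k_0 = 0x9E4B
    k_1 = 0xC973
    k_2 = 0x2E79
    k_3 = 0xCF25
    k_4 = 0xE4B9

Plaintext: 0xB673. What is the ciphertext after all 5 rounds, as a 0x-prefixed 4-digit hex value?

0x148D

s_0 = plaintext = 0xB673
s_1 = Round(s_0, k_0) = 0x7330
s_2 = Round(s_1, k_1) = 0x30AB
s_3 = Round(s_2, k_2) = 0xABD3
s_4 = Round(s_3, k_3) = 0xD314
s_5 = Round(s_4, k_4) = 0x148D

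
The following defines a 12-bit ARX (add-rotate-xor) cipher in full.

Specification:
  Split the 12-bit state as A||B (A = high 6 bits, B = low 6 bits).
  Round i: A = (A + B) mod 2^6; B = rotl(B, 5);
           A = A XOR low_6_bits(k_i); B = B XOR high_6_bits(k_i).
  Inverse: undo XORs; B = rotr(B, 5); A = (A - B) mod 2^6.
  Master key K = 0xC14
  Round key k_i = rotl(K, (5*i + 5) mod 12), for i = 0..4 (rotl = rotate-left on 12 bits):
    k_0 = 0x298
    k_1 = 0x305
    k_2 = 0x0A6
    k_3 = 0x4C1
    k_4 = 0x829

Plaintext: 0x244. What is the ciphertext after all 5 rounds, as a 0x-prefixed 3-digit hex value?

0xD28

s_0 = plaintext = 0x244
s_1 = Round(s_0, k_0) = 0x548
s_2 = Round(s_1, k_1) = 0x608
s_3 = Round(s_2, k_2) = 0x186
s_4 = Round(s_3, k_3) = 0x350
s_5 = Round(s_4, k_4) = 0xD28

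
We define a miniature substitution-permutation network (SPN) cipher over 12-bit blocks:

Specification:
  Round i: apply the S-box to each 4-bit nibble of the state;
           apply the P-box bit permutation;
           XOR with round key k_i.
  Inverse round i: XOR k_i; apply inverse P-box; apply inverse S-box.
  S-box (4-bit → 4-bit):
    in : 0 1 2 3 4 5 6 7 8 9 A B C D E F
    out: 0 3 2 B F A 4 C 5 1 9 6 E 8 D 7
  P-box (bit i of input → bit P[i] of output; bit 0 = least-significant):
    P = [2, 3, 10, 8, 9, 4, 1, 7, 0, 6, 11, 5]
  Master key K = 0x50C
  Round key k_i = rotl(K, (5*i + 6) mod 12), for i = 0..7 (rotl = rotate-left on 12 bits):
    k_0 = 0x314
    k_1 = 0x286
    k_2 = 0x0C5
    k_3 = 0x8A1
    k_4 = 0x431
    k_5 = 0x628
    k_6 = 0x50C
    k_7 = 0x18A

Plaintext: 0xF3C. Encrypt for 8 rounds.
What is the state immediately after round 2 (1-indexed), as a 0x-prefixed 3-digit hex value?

s_0 = plaintext = 0xF3C
s_1 = Round(s_0, k_0) = 0xCCD
s_2 = Round(s_1, k_1) = 0xB74
s_3 = Round(s_2, k_2) = 0xD0B
s_4 = Round(s_3, k_3) = 0xC89
s_5 = Round(s_4, k_4) = 0xE57
s_6 = Round(s_5, k_5) = 0xB99
s_7 = Round(s_6, k_6) = 0xF48
s_8 = Round(s_7, k_7) = 0xF5D

0xB74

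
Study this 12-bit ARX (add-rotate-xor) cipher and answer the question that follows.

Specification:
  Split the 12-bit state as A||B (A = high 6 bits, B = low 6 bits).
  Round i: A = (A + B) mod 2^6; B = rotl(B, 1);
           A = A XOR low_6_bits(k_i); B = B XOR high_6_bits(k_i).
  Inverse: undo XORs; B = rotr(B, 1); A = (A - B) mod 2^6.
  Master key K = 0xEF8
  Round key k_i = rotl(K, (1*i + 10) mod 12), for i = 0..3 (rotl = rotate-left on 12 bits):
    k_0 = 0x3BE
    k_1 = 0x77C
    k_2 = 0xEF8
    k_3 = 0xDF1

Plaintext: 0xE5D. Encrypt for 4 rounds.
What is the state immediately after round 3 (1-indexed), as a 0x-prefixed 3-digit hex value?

s_0 = plaintext = 0xE5D
s_1 = Round(s_0, k_0) = 0xA34
s_2 = Round(s_1, k_1) = 0x834
s_3 = Round(s_2, k_2) = 0xB12
s_4 = Round(s_3, k_3) = 0x3D3

0xB12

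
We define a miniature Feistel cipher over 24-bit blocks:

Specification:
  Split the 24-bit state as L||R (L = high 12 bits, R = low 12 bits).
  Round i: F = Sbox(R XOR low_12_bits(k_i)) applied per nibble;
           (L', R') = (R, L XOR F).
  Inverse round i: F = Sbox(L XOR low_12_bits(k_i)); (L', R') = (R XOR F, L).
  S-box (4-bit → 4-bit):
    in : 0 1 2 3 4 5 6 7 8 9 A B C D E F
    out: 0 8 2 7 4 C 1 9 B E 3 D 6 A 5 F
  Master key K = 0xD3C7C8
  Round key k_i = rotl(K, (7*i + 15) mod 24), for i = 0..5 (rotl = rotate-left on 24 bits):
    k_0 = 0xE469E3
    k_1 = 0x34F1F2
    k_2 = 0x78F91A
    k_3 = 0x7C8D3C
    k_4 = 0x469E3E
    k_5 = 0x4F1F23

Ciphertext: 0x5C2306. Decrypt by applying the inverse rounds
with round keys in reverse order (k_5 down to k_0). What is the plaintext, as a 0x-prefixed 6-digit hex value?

s_0 = ciphertext = 0x5C2306
s_1 = InvRound(s_0, k_5) = 0x05E5C2
s_2 = InvRound(s_1, k_4) = 0x0D205E
s_3 = InvRound(s_2, k_3) = 0xA0B0D2
s_4 = InvRound(s_3, k_2) = 0x75AA0B
s_5 = InvRound(s_4, k_1) = 0xB3075A
s_6 = InvRound(s_5, k_0) = 0x5FDB30

0x5FDB30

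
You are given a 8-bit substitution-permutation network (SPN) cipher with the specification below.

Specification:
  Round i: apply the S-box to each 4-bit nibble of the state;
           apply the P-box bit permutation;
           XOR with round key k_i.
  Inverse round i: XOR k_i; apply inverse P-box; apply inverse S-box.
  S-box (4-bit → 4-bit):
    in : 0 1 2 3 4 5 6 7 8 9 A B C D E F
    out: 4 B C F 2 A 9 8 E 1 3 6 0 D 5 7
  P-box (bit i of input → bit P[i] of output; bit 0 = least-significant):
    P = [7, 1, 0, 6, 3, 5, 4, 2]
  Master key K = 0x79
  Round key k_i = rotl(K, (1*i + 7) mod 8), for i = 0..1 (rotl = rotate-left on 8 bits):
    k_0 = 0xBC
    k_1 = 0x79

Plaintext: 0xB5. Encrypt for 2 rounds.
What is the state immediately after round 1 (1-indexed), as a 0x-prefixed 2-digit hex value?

0xCE

s_0 = plaintext = 0xB5
s_1 = Round(s_0, k_0) = 0xCE
s_2 = Round(s_1, k_1) = 0xF8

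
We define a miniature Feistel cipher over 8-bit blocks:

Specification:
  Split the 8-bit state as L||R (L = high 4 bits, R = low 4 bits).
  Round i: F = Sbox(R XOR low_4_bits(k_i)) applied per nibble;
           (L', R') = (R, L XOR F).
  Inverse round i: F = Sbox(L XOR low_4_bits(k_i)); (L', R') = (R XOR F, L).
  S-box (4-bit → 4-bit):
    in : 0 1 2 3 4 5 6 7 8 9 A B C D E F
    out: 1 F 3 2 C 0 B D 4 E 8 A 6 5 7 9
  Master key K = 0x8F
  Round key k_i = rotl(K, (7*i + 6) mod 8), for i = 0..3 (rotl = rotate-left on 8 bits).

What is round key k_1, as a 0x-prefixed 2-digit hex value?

0xF1

K = 0x8F
k_0 = rotl(K, (7*0+6) mod 8) = rotl(K, 6) = 0xE3
k_1 = rotl(K, (7*1+6) mod 8) = rotl(K, 5) = 0xF1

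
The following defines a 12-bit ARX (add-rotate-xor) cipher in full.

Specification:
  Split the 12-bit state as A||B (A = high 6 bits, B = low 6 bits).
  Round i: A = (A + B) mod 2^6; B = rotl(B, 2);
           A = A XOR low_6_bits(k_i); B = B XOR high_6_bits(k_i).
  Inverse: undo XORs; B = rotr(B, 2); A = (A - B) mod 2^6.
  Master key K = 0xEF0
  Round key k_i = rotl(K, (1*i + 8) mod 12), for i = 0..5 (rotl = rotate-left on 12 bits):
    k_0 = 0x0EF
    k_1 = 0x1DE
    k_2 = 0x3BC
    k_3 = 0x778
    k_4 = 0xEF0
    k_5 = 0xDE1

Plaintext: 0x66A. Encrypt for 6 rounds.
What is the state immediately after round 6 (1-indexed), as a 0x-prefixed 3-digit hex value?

s_0 = plaintext = 0x66A
s_1 = Round(s_0, k_0) = 0xB29
s_2 = Round(s_1, k_1) = 0x2E1
s_3 = Round(s_2, k_2) = 0x408
s_4 = Round(s_3, k_3) = 0x83D
s_5 = Round(s_4, k_4) = 0xB4C
s_6 = Round(s_5, k_5) = 0x607

0x607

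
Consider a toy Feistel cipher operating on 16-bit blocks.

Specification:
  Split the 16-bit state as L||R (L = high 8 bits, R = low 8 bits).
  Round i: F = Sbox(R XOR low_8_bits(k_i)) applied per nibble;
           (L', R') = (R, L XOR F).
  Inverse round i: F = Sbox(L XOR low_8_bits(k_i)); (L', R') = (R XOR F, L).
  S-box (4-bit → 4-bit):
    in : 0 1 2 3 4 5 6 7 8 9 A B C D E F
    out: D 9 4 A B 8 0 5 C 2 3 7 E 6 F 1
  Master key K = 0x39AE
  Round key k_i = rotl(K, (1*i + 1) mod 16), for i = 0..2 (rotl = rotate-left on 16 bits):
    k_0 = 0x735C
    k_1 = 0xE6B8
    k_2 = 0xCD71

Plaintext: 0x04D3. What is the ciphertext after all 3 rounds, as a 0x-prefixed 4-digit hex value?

s_0 = plaintext = 0x04D3
s_1 = Round(s_0, k_0) = 0xD3C5
s_2 = Round(s_1, k_1) = 0xC585
s_3 = Round(s_2, k_2) = 0x85DE

0x85DE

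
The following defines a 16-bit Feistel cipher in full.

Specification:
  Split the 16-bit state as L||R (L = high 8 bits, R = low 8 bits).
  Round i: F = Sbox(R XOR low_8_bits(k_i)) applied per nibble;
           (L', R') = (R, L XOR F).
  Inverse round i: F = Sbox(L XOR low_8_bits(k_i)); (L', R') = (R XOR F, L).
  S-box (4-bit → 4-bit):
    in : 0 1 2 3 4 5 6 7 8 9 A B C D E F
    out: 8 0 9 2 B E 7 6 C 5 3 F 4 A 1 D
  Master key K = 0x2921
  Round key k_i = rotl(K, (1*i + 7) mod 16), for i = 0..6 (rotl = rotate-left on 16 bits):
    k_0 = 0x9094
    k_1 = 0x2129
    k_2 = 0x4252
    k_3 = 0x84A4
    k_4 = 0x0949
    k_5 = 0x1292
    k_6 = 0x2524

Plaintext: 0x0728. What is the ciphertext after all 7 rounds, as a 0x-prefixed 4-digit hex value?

0x1D7C

s_0 = plaintext = 0x0728
s_1 = Round(s_0, k_0) = 0x28F3
s_2 = Round(s_1, k_1) = 0xF38B
s_3 = Round(s_2, k_2) = 0x8B56
s_4 = Round(s_3, k_3) = 0x5652
s_5 = Round(s_4, k_4) = 0x5259
s_6 = Round(s_5, k_5) = 0x591D
s_7 = Round(s_6, k_6) = 0x1D7C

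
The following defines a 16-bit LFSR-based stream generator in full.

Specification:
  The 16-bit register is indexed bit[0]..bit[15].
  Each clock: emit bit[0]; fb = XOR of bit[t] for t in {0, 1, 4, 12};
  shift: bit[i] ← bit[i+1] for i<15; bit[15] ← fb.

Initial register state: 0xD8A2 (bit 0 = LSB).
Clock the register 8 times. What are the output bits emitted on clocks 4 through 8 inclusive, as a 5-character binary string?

00101

reg_0 = 0xD8A2
clock 1: out=0, reg = 0x6C51
clock 2: out=1, reg = 0x3628
clock 3: out=0, reg = 0x9B14
clock 4: out=0, reg = 0x4D8A
clock 5: out=0, reg = 0xA6C5
clock 6: out=1, reg = 0xD362
clock 7: out=0, reg = 0x69B1
clock 8: out=1, reg = 0x34D8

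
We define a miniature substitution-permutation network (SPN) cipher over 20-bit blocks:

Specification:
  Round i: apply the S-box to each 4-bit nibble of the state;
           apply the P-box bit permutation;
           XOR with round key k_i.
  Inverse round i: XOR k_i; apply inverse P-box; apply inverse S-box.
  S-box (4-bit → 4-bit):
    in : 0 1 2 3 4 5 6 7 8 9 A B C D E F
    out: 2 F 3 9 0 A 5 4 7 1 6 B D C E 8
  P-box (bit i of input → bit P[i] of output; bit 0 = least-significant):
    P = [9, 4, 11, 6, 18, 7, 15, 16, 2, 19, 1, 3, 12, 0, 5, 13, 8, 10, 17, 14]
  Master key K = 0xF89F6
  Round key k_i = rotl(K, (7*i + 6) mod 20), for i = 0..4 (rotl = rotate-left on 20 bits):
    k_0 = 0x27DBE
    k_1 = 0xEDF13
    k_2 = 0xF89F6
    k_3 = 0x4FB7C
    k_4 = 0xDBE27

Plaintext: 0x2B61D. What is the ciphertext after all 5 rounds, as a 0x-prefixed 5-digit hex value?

0x29A1E

s_0 = plaintext = 0x2B61D
s_1 = Round(s_0, k_0) = 0x7C079
s_2 = Round(s_1, k_1) = 0x46D33
s_3 = Round(s_2, k_2) = 0xA9B9C
s_4 = Round(s_3, k_3) = 0xAE530
s_5 = Round(s_4, k_4) = 0x29A1E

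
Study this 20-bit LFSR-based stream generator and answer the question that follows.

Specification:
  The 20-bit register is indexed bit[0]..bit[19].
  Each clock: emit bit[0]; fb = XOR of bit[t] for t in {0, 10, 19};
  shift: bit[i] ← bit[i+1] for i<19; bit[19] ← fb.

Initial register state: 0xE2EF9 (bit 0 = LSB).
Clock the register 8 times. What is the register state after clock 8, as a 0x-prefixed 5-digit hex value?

0xD1E2E

reg_0 = 0xE2EF9
clock 1: out=1, reg = 0xF177C
clock 2: out=0, reg = 0x78BBE
clock 3: out=0, reg = 0x3C5DF
clock 4: out=1, reg = 0x1E2EF
clock 5: out=1, reg = 0x8F177
clock 6: out=1, reg = 0x478BB
clock 7: out=1, reg = 0xA3C5D
clock 8: out=1, reg = 0xD1E2E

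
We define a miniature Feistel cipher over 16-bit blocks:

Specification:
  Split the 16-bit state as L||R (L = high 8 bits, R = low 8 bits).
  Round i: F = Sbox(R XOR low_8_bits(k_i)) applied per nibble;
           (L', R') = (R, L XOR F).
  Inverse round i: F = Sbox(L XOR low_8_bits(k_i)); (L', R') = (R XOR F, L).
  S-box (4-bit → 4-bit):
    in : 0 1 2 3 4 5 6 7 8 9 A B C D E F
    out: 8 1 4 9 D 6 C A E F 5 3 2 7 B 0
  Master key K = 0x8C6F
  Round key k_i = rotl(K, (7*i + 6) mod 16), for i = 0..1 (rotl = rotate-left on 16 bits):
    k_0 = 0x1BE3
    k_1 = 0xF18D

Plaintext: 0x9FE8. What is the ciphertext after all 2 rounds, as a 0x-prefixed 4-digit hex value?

s_0 = plaintext = 0x9FE8
s_1 = Round(s_0, k_0) = 0xE81C
s_2 = Round(s_1, k_1) = 0x1C19

0x1C19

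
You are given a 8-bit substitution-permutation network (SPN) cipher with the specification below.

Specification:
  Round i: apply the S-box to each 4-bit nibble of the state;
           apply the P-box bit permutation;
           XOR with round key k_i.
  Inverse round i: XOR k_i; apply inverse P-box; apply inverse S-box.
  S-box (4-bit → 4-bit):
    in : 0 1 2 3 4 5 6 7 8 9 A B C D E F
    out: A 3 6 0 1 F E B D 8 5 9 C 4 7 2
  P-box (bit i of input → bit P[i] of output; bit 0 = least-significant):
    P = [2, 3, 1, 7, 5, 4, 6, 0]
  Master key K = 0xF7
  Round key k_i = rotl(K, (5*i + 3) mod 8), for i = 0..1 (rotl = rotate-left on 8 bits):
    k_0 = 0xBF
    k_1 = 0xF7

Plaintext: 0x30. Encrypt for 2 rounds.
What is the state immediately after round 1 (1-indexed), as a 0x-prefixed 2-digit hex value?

0x37

s_0 = plaintext = 0x30
s_1 = Round(s_0, k_0) = 0x37
s_2 = Round(s_1, k_1) = 0x7B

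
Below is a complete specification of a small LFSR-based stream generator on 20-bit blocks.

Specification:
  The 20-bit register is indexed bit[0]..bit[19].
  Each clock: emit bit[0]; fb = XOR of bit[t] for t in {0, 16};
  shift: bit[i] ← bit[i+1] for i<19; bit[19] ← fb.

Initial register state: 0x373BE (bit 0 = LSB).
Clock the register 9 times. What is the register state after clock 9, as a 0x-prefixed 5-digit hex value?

reg_0 = 0x373BE
clock 1: out=0, reg = 0x9B9DF
clock 2: out=1, reg = 0x4DCEF
clock 3: out=1, reg = 0xA6E77
clock 4: out=1, reg = 0xD373B
clock 5: out=1, reg = 0x69B9D
clock 6: out=1, reg = 0xB4DCE
clock 7: out=0, reg = 0xDA6E7
clock 8: out=1, reg = 0x6D373
clock 9: out=1, reg = 0xB69B9

0xB69B9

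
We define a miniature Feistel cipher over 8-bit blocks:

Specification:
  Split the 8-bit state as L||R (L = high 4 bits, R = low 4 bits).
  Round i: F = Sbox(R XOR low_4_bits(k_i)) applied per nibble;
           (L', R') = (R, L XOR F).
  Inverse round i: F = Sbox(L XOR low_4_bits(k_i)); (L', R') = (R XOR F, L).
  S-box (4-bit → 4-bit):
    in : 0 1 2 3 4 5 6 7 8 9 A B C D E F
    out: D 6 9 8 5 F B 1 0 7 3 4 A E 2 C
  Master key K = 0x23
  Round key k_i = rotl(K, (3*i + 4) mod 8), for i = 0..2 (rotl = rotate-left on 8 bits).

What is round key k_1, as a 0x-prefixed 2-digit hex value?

K = 0x23
k_0 = rotl(K, (3*0+4) mod 8) = rotl(K, 4) = 0x32
k_1 = rotl(K, (3*1+4) mod 8) = rotl(K, 7) = 0x91

0x91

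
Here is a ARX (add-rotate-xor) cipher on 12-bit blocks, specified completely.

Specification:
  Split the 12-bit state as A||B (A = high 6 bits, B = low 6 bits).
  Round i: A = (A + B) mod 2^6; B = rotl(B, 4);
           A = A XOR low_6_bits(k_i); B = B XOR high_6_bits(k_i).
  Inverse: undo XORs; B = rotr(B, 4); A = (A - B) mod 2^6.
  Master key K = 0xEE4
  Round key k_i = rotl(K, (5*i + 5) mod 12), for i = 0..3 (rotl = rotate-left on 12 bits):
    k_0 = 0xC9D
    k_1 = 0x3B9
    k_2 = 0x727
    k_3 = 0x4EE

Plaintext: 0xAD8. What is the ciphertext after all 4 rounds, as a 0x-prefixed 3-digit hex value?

0x6D8

s_0 = plaintext = 0xAD8
s_1 = Round(s_0, k_0) = 0x7B4
s_2 = Round(s_1, k_1) = 0xAC3
s_3 = Round(s_2, k_2) = 0x26C
s_4 = Round(s_3, k_3) = 0x6D8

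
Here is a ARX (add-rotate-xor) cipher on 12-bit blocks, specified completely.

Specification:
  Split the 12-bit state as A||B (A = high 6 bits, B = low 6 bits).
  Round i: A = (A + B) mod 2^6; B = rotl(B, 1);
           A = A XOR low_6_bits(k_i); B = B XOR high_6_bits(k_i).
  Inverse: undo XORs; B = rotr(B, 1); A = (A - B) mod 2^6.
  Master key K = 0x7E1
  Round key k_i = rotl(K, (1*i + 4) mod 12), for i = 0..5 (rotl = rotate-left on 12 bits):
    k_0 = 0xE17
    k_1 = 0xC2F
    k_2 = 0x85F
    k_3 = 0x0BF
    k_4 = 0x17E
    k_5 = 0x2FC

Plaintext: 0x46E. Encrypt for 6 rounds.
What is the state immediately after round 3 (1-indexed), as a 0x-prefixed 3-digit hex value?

0x096

s_0 = plaintext = 0x46E
s_1 = Round(s_0, k_0) = 0xA25
s_2 = Round(s_1, k_1) = 0x8BB
s_3 = Round(s_2, k_2) = 0x096
s_4 = Round(s_3, k_3) = 0x9EE
s_5 = Round(s_4, k_4) = 0xAD8
s_6 = Round(s_5, k_5) = 0xFFB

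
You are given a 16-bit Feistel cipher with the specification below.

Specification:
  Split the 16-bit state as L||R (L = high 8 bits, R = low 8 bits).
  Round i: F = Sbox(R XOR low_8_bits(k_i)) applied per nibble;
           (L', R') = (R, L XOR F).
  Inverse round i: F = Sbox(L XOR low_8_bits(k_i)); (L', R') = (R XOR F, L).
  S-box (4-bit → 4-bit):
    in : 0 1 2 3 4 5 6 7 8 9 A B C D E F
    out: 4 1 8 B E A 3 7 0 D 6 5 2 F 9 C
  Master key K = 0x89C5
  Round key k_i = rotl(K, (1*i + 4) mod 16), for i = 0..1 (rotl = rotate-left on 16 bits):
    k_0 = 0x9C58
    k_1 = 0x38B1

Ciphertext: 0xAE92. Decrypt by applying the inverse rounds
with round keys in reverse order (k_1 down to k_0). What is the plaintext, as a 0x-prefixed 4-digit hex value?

s_0 = ciphertext = 0xAE92
s_1 = InvRound(s_0, k_1) = 0x8EAE
s_2 = InvRound(s_1, k_0) = 0x5D8E

0x5D8E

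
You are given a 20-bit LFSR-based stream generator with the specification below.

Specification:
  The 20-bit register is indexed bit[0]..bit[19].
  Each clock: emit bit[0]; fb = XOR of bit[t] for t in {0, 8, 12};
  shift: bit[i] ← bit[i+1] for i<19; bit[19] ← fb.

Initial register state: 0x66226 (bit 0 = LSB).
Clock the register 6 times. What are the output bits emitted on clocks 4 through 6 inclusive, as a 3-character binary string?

001

reg_0 = 0x66226
clock 1: out=0, reg = 0x33113
clock 2: out=1, reg = 0x99889
clock 3: out=1, reg = 0x4CC44
clock 4: out=0, reg = 0x26622
clock 5: out=0, reg = 0x13311
clock 6: out=1, reg = 0x89988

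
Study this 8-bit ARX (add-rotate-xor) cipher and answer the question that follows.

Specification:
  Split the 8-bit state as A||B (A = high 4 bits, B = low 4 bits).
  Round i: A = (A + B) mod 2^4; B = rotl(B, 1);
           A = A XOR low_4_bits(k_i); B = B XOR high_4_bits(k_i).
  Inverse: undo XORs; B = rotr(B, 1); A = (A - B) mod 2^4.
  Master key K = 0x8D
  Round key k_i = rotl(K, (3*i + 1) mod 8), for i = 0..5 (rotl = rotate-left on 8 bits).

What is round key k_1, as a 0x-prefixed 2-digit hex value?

0xD8

K = 0x8D
k_0 = rotl(K, (3*0+1) mod 8) = rotl(K, 1) = 0x1B
k_1 = rotl(K, (3*1+1) mod 8) = rotl(K, 4) = 0xD8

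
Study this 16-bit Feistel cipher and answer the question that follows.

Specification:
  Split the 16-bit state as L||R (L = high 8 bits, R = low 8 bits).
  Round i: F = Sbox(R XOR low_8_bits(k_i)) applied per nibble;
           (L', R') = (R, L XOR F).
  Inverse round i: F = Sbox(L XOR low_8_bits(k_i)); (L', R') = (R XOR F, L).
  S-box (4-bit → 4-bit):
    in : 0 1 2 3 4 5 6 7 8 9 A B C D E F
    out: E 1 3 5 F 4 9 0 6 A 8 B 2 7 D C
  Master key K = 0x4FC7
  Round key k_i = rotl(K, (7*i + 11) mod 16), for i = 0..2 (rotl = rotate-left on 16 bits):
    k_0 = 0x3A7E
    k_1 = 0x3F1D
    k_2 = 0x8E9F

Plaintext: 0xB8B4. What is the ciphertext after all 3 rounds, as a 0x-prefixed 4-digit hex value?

s_0 = plaintext = 0xB8B4
s_1 = Round(s_0, k_0) = 0xB490
s_2 = Round(s_1, k_1) = 0x90D3
s_3 = Round(s_2, k_2) = 0xD362

0xD362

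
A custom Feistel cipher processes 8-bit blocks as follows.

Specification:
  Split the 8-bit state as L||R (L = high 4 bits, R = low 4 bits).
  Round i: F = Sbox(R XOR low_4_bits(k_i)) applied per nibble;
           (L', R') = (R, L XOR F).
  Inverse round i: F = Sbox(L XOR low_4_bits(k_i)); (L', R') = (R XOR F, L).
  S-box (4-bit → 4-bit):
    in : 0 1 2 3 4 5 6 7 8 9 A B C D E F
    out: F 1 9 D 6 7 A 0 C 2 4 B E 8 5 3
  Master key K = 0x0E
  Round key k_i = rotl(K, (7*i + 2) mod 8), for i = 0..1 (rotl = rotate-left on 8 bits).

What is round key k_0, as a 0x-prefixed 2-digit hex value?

0x38

K = 0x0E
k_0 = rotl(K, (7*0+2) mod 8) = rotl(K, 2) = 0x38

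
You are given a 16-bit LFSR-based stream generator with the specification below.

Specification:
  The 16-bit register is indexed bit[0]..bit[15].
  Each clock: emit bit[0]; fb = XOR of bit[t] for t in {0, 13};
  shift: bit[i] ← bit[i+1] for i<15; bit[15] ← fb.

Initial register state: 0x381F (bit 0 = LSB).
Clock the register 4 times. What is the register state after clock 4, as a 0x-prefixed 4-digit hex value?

reg_0 = 0x381F
clock 1: out=1, reg = 0x1C0F
clock 2: out=1, reg = 0x8E07
clock 3: out=1, reg = 0xC703
clock 4: out=1, reg = 0xE381

0xE381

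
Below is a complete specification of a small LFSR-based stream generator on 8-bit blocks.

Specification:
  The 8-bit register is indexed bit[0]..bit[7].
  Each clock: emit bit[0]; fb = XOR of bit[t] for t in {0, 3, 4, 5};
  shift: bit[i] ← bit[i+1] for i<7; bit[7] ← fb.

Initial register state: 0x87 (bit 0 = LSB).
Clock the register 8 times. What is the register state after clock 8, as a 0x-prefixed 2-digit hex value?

0x53

reg_0 = 0x87
clock 1: out=1, reg = 0xC3
clock 2: out=1, reg = 0xE1
clock 3: out=1, reg = 0x70
clock 4: out=0, reg = 0x38
clock 5: out=0, reg = 0x9C
clock 6: out=0, reg = 0x4E
clock 7: out=0, reg = 0xA7
clock 8: out=1, reg = 0x53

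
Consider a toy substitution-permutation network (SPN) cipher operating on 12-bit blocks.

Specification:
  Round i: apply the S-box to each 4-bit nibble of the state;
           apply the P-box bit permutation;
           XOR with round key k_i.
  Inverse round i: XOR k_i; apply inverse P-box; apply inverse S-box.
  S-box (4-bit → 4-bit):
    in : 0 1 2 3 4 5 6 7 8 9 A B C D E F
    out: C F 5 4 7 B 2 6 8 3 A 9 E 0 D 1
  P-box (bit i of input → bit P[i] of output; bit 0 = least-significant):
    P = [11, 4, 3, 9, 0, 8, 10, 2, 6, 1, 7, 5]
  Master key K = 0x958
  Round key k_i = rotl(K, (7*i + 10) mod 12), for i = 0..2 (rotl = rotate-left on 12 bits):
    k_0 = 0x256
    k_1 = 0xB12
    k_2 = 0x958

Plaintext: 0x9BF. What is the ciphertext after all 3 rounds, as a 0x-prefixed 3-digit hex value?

s_0 = plaintext = 0x9BF
s_1 = Round(s_0, k_0) = 0xA11
s_2 = Round(s_1, k_1) = 0x42D
s_3 = Round(s_2, k_2) = 0xD9B

0xD9B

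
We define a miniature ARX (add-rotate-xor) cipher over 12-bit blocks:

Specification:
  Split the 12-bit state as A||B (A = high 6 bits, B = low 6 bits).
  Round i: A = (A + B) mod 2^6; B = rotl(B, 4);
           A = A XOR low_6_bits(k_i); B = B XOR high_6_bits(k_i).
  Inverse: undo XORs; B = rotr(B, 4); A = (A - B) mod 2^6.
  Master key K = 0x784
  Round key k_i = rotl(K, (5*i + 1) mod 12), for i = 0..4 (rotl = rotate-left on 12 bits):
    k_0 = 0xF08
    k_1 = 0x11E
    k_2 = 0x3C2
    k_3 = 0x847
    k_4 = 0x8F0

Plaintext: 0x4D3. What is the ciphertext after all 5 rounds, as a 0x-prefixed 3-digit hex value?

s_0 = plaintext = 0x4D3
s_1 = Round(s_0, k_0) = 0xB88
s_2 = Round(s_1, k_1) = 0xA06
s_3 = Round(s_2, k_2) = 0xB2E
s_4 = Round(s_3, k_3) = 0x74A
s_5 = Round(s_4, k_4) = 0x5C1

0x5C1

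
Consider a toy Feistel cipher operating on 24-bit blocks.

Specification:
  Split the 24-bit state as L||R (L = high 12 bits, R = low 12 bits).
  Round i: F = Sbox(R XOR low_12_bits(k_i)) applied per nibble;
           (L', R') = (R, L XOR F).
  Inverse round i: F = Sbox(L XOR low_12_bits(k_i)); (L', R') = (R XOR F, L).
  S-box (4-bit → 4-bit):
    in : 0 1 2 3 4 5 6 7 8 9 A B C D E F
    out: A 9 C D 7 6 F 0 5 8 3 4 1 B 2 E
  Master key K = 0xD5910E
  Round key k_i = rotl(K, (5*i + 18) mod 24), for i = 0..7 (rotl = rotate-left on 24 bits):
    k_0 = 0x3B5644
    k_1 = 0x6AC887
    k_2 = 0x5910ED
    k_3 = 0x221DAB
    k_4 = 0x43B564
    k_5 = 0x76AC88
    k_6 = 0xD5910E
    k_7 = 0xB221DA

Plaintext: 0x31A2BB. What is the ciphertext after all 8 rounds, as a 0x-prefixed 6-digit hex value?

s_0 = plaintext = 0x31A2BB
s_1 = Round(s_0, k_0) = 0x2BB4F4
s_2 = Round(s_1, k_1) = 0x4F43B6
s_3 = Round(s_2, k_2) = 0x3B6990
s_4 = Round(s_3, k_3) = 0x990462
s_5 = Round(s_4, k_4) = 0x46203F
s_6 = Round(s_5, k_5) = 0x03F522
s_7 = Round(s_6, k_6) = 0x5227FE
s_8 = Round(s_7, k_7) = 0x7FEAE5

0x7FEAE5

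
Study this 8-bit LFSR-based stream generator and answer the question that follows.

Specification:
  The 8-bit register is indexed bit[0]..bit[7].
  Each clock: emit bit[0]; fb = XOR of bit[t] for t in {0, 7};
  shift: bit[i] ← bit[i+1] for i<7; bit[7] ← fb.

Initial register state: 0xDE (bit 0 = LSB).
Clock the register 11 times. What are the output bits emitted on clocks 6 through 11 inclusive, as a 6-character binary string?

011101

reg_0 = 0xDE
clock 1: out=0, reg = 0xEF
clock 2: out=1, reg = 0x77
clock 3: out=1, reg = 0xBB
clock 4: out=1, reg = 0x5D
clock 5: out=1, reg = 0xAE
clock 6: out=0, reg = 0xD7
clock 7: out=1, reg = 0x6B
clock 8: out=1, reg = 0xB5
clock 9: out=1, reg = 0x5A
clock 10: out=0, reg = 0x2D
clock 11: out=1, reg = 0x96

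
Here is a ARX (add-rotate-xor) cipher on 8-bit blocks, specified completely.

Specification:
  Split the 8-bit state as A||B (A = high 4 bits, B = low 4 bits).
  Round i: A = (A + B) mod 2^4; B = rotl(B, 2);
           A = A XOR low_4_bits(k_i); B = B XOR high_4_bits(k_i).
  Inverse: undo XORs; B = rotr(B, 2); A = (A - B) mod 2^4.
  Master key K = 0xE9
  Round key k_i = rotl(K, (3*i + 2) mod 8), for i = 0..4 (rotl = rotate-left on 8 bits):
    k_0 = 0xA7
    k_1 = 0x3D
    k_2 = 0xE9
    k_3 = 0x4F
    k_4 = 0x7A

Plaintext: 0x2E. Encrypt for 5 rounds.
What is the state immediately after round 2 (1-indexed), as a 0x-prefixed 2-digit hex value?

s_0 = plaintext = 0x2E
s_1 = Round(s_0, k_0) = 0x71
s_2 = Round(s_1, k_1) = 0x57
s_3 = Round(s_2, k_2) = 0x53
s_4 = Round(s_3, k_3) = 0x78
s_5 = Round(s_4, k_4) = 0x55

0x57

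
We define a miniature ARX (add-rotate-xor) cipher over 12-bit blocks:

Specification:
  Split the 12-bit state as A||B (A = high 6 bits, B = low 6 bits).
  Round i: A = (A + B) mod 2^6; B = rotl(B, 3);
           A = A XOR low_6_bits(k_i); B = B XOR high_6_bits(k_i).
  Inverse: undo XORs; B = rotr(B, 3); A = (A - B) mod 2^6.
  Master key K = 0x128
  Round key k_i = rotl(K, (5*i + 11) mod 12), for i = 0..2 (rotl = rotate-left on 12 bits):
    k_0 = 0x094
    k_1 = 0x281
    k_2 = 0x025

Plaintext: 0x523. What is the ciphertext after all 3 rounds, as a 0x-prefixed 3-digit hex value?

s_0 = plaintext = 0x523
s_1 = Round(s_0, k_0) = 0x8DE
s_2 = Round(s_1, k_1) = 0x039
s_3 = Round(s_2, k_2) = 0x70F

0x70F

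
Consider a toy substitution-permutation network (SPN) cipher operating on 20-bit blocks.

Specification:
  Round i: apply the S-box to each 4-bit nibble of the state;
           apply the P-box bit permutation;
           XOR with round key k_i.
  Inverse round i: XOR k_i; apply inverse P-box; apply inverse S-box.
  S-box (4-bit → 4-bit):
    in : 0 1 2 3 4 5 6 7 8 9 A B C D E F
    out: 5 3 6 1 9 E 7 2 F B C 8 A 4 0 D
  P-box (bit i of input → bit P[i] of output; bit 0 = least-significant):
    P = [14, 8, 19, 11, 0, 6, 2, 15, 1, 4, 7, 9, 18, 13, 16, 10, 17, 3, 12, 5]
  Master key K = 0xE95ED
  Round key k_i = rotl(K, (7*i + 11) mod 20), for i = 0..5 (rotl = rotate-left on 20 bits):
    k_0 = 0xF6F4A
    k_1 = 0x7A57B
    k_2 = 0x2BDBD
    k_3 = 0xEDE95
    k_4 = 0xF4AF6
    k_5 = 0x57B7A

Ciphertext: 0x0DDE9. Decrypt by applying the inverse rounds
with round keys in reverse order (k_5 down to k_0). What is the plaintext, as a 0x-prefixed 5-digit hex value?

0x70FFC

s_0 = ciphertext = 0x0DDE9
s_1 = InvRound(s_0, k_5) = 0xE884E
s_2 = InvRound(s_1, k_4) = 0xCD5B3
s_3 = InvRound(s_2, k_3) = 0x4E4DC
s_4 = InvRound(s_3, k_2) = 0xF3E19
s_5 = InvRound(s_4, k_1) = 0xAE4C5
s_6 = InvRound(s_5, k_0) = 0x70FFC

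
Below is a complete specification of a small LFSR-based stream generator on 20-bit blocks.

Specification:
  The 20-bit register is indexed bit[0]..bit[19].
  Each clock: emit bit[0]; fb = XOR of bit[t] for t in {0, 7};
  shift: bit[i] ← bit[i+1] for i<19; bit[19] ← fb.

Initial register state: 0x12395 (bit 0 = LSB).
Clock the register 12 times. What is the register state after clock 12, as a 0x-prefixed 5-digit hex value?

reg_0 = 0x12395
clock 1: out=1, reg = 0x091CA
clock 2: out=0, reg = 0x848E5
clock 3: out=1, reg = 0x42472
clock 4: out=0, reg = 0x21239
clock 5: out=1, reg = 0x9091C
clock 6: out=0, reg = 0x4848E
clock 7: out=0, reg = 0xA4247
clock 8: out=1, reg = 0xD2123
clock 9: out=1, reg = 0xE9091
clock 10: out=1, reg = 0x74848
clock 11: out=0, reg = 0x3A424
clock 12: out=0, reg = 0x1D212

0x1D212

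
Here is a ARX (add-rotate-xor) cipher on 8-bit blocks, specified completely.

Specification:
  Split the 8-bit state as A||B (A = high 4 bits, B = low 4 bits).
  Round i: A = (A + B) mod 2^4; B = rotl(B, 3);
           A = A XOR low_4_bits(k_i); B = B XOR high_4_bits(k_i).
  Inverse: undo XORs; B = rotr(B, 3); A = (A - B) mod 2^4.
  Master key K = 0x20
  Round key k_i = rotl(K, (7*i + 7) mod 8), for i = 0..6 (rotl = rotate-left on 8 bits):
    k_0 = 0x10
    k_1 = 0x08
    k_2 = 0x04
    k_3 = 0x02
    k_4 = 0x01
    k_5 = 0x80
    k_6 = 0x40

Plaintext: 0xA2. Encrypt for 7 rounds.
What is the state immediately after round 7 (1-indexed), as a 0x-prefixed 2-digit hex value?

0xB0

s_0 = plaintext = 0xA2
s_1 = Round(s_0, k_0) = 0xC0
s_2 = Round(s_1, k_1) = 0x40
s_3 = Round(s_2, k_2) = 0x00
s_4 = Round(s_3, k_3) = 0x20
s_5 = Round(s_4, k_4) = 0x30
s_6 = Round(s_5, k_5) = 0x38
s_7 = Round(s_6, k_6) = 0xB0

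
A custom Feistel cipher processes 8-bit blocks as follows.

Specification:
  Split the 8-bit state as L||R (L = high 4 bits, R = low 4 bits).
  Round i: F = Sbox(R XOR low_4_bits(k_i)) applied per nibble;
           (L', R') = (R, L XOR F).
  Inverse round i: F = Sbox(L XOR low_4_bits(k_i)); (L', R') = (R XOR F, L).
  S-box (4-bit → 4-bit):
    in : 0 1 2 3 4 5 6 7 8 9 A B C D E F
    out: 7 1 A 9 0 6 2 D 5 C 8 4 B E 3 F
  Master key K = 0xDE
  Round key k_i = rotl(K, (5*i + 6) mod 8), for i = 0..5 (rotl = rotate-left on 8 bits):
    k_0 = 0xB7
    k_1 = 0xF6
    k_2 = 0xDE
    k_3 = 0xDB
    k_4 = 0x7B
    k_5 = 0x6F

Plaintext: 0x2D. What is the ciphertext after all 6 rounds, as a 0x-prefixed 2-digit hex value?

0x15

s_0 = plaintext = 0x2D
s_1 = Round(s_0, k_0) = 0xDA
s_2 = Round(s_1, k_1) = 0xA6
s_3 = Round(s_2, k_2) = 0x6F
s_4 = Round(s_3, k_3) = 0xF6
s_5 = Round(s_4, k_4) = 0x61
s_6 = Round(s_5, k_5) = 0x15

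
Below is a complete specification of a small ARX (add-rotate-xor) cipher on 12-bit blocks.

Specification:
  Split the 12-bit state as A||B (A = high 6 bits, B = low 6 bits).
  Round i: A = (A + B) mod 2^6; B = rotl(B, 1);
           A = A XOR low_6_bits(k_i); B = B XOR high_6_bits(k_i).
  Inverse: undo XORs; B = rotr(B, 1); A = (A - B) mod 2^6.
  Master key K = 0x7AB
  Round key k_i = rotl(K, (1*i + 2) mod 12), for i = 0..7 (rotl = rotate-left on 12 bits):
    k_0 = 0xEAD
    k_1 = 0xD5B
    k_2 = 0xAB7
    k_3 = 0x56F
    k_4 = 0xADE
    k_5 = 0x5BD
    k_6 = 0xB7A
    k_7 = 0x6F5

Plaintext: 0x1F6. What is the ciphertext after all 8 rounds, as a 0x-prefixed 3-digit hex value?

s_0 = plaintext = 0x1F6
s_1 = Round(s_0, k_0) = 0x417
s_2 = Round(s_1, k_1) = 0xF1B
s_3 = Round(s_2, k_2) = 0x81C
s_4 = Round(s_3, k_3) = 0x4ED
s_5 = Round(s_4, k_4) = 0x7B0
s_6 = Round(s_5, k_5) = 0xCF7
s_7 = Round(s_6, k_6) = 0x402
s_8 = Round(s_7, k_7) = 0x9DF

0x9DF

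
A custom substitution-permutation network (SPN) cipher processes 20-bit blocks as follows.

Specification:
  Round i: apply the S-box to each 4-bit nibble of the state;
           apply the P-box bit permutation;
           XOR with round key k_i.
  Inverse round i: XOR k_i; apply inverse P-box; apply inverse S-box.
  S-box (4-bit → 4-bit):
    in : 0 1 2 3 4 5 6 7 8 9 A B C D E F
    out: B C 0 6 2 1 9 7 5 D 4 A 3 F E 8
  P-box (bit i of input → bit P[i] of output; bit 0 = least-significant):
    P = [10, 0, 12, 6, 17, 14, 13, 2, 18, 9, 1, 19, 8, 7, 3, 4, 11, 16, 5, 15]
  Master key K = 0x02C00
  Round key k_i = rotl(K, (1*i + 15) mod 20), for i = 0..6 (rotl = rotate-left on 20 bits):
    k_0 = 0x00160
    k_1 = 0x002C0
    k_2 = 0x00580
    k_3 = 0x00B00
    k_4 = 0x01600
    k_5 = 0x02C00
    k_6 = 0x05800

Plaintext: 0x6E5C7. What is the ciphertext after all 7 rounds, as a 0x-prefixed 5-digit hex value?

0x1DFA5

s_0 = plaintext = 0x6E5C7
s_1 = Round(s_0, k_0) = 0x6DDF9
s_2 = Round(s_1, k_1) = 0xC9D1E
s_3 = Round(s_2, k_2) = 0xD3EDF
s_4 = Round(s_3, k_3) = 0xBE1EE
s_5 = Round(s_4, k_4) = 0x9E6DF
s_6 = Round(s_5, k_5) = 0xEC4FC
s_7 = Round(s_6, k_6) = 0x1DFA5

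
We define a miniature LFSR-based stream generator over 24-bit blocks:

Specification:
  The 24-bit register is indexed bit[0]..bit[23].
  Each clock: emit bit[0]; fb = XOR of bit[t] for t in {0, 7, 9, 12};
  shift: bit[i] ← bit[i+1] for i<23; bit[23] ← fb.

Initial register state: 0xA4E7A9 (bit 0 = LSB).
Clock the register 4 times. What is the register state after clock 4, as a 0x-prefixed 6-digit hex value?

0xBA4E7A

reg_0 = 0xA4E7A9
clock 1: out=1, reg = 0xD273D4
clock 2: out=0, reg = 0xE939EA
clock 3: out=0, reg = 0x749CF5
clock 4: out=1, reg = 0xBA4E7A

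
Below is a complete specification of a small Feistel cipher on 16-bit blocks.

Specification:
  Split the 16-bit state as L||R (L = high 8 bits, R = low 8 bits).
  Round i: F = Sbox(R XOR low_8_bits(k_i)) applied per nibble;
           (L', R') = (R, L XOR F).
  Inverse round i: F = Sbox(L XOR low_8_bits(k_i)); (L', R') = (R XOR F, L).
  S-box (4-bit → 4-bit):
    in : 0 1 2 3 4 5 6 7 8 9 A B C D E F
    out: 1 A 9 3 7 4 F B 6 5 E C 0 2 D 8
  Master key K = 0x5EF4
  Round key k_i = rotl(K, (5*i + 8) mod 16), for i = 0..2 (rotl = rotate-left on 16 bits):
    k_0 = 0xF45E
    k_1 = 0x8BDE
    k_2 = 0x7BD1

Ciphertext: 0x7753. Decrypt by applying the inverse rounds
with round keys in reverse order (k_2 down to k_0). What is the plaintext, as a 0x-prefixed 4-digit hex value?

0x9D8E

s_0 = ciphertext = 0x7753
s_1 = InvRound(s_0, k_2) = 0xBC77
s_2 = InvRound(s_1, k_1) = 0x8EBC
s_3 = InvRound(s_2, k_0) = 0x9D8E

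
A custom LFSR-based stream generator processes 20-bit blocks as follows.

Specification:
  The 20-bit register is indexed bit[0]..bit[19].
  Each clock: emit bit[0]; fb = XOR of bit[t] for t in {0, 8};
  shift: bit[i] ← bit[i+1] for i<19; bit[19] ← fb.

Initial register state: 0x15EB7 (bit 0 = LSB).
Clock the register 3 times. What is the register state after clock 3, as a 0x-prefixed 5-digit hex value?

0x22BD6

reg_0 = 0x15EB7
clock 1: out=1, reg = 0x8AF5B
clock 2: out=1, reg = 0x457AD
clock 3: out=1, reg = 0x22BD6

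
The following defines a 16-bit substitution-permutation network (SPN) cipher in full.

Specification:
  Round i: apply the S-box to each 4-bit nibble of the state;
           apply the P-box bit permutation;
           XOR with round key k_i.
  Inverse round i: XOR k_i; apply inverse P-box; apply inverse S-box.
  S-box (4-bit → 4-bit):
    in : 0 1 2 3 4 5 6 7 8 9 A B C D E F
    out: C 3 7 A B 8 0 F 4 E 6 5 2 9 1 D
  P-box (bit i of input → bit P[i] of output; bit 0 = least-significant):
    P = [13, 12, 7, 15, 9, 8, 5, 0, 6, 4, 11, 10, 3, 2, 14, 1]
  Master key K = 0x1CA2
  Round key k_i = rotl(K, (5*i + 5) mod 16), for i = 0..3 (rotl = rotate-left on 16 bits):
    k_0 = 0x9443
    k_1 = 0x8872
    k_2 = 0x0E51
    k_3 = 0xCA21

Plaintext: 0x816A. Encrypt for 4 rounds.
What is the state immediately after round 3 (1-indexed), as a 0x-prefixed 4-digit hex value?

0xBABC

s_0 = plaintext = 0x816A
s_1 = Round(s_0, k_0) = 0xC493
s_2 = Round(s_1, k_1) = 0x1D07
s_3 = Round(s_2, k_2) = 0xBABC
s_4 = Round(s_3, k_3) = 0x9019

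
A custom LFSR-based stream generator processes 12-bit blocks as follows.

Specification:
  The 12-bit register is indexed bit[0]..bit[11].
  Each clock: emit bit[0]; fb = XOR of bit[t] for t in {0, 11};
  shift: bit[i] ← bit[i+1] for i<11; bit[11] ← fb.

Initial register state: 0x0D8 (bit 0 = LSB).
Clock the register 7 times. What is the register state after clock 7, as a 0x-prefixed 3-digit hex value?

reg_0 = 0x0D8
clock 1: out=0, reg = 0x06C
clock 2: out=0, reg = 0x036
clock 3: out=0, reg = 0x01B
clock 4: out=1, reg = 0x80D
clock 5: out=1, reg = 0x406
clock 6: out=0, reg = 0x203
clock 7: out=1, reg = 0x901

0x901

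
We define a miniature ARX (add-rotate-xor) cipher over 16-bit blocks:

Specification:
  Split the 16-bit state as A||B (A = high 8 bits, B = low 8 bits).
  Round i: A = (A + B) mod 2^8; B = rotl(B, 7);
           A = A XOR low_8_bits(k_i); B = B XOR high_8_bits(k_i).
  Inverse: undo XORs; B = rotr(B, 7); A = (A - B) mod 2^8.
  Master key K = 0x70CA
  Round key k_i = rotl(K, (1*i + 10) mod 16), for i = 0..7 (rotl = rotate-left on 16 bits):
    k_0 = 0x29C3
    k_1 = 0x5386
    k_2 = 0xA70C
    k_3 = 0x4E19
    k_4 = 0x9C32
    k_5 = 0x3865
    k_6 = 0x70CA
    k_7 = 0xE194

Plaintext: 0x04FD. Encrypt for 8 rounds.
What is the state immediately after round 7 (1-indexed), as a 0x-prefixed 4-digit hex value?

0xE03D

s_0 = plaintext = 0x04FD
s_1 = Round(s_0, k_0) = 0xC2D7
s_2 = Round(s_1, k_1) = 0x1FB8
s_3 = Round(s_2, k_2) = 0xDBFB
s_4 = Round(s_3, k_3) = 0xCFB3
s_5 = Round(s_4, k_4) = 0xB045
s_6 = Round(s_5, k_5) = 0x909A
s_7 = Round(s_6, k_6) = 0xE03D
s_8 = Round(s_7, k_7) = 0x897F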